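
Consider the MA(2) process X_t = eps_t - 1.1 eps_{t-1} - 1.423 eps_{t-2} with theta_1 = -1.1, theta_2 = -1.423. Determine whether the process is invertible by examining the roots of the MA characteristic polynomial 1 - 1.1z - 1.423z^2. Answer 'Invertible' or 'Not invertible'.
\text{Not invertible}

The MA(q) characteristic polynomial is P(z) = 1 - 1.1z - 1.423z^2.
Invertibility requires all roots to lie outside the unit circle, i.e. |z| > 1 for every root.
Set 1 + (-1.1) z + (-1.423) z^2 = 0, i.e. a z^2 + b z + c = 0 with a = -1.423, b = -1.1, c = 1.
Discriminant D = b^2 - 4ac = (-1.1)^2 - 4*(-1.423)*1 = 1.21 - (-5.692) = 6.902.
D >= 0, so the roots are real: z = (-b +/- sqrt(D)) / (2a) = (1.1 +/- 2.627166) / (-2.846).
  z_1 = (1.1 + 2.627166) / (-2.846) = -1.3096,   |z_1| = 1.3096.
  z_2 = (1.1 - 2.627166) / (-2.846) = 0.5366,   |z_2| = 0.5366.
Moduli of all roots: 1.3096, 0.5366.
All moduli strictly greater than 1? No.
Verdict: Not invertible.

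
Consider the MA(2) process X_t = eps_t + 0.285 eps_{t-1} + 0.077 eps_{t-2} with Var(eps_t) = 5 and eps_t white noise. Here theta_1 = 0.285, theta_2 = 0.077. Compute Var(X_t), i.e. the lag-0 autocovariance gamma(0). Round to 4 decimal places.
\gamma(0) = 5.4358

For an MA(q) process X_t = eps_t + sum_i theta_i eps_{t-i} with
Var(eps_t) = sigma^2, the variance is
  gamma(0) = sigma^2 * (1 + sum_i theta_i^2).
  sum_i theta_i^2 = (0.285)^2 + (0.077)^2 = 0.081225 + 0.005929 = 0.087154.
  gamma(0) = 5 * (1 + 0.087154) = 5 * 1.087154 = 5.43577, which rounds to 5.4358.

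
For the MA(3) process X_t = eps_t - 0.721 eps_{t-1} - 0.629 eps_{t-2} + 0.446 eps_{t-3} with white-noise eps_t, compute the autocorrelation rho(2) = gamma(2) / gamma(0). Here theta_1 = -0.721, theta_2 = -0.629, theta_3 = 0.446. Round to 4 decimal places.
\rho(2) = -0.4496

For an MA(q) process with theta_0 = 1, the autocovariance is
  gamma(k) = sigma^2 * sum_{i=0..q-k} theta_i * theta_{i+k},
and rho(k) = gamma(k) / gamma(0). Sigma^2 cancels.
  numerator   = (1)*(-0.629) + (-0.721)*(0.446) = -0.950566.
  denominator = (1)^2 + (-0.721)^2 + (-0.629)^2 + (0.446)^2 = 2.114398.
  rho(2) = -0.950566 / 2.114398 = -0.4496.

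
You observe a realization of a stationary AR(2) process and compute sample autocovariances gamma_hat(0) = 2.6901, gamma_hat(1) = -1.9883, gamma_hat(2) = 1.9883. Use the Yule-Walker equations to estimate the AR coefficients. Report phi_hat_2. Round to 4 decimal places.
\hat\phi_{2} = 0.4250

The Yule-Walker equations for an AR(p) process read, in matrix form,
  Gamma_p phi = r_p,   with   (Gamma_p)_{ij} = gamma(|i - j|),
                       (r_p)_i = gamma(i),   i,j = 1..p.
Substitute the sample gammas (Toeplitz matrix and right-hand side of size 2):
  Gamma_p = [[2.6901, -1.9883], [-1.9883, 2.6901]]
  r_p     = [-1.9883, 1.9883]
Written out:
  2.6901 phi_1 - 1.9883 phi_2 = -1.9883
  -1.9883 phi_1 + 2.6901 phi_2 = 1.9883
Solve by Cramer's rule:
  det = gamma(0)^2 - gamma(1)^2 = (2.6901)^2 - (-1.9883)^2 = 7.23663801 - 3.95333689 = 3.28330112
  phi_hat_1 = [gamma(1) gamma(0) - gamma(1) gamma(2)] / det = [(-1.9883)(2.6901) - (-1.9883)(1.9883)] / 3.28330112 = -1.39538894 / 3.28330112 = -0.425
  phi_hat_2 = [gamma(0) gamma(2) - gamma(1)^2] / det = [(2.6901)(1.9883) - (-1.9883)^2] / 3.28330112 = 1.39538894 / 3.28330112 = 0.425
So phi_hat = [-0.4250, 0.4250].
Therefore phi_hat_2 = 0.4250.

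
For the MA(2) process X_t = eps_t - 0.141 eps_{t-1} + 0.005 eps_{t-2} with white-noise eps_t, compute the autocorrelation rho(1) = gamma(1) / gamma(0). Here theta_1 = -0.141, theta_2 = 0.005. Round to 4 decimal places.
\rho(1) = -0.1389

For an MA(q) process with theta_0 = 1, the autocovariance is
  gamma(k) = sigma^2 * sum_{i=0..q-k} theta_i * theta_{i+k},
and rho(k) = gamma(k) / gamma(0). Sigma^2 cancels.
  numerator   = (1)*(-0.141) + (-0.141)*(0.005) = -0.141705.
  denominator = (1)^2 + (-0.141)^2 + (0.005)^2 = 1.019906.
  rho(1) = -0.141705 / 1.019906 = -0.1389.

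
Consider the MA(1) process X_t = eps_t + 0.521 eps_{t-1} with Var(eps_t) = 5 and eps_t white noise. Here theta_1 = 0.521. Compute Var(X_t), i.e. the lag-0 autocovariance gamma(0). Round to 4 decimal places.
\gamma(0) = 6.3572

For an MA(q) process X_t = eps_t + sum_i theta_i eps_{t-i} with
Var(eps_t) = sigma^2, the variance is
  gamma(0) = sigma^2 * (1 + sum_i theta_i^2).
  sum_i theta_i^2 = (0.521)^2 = 0.271441.
  gamma(0) = 5 * (1 + 0.271441) = 5 * 1.271441 = 6.357205, which rounds to 6.3572.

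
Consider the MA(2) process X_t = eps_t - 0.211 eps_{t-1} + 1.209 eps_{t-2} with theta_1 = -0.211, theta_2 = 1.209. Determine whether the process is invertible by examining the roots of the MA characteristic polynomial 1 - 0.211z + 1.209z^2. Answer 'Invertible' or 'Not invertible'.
\text{Not invertible}

The MA(q) characteristic polynomial is P(z) = 1 - 0.211z + 1.209z^2.
Invertibility requires all roots to lie outside the unit circle, i.e. |z| > 1 for every root.
Set 1 + (-0.211) z + (1.209) z^2 = 0, i.e. a z^2 + b z + c = 0 with a = 1.209, b = -0.211, c = 1.
Discriminant D = b^2 - 4ac = (-0.211)^2 - 4*(1.209)*1 = 0.044521 - (4.836) = -4.791479.
D < 0, so the roots are the complex-conjugate pair z = (-b +/- i sqrt(-D)) / (2a) = 0.0873 +/- 0.9053i.
For a conjugate pair |z|^2 = z * conj(z) = (product of roots) = c/a = 1/(1.209) = 0.82713, so |z| = sqrt(0.82713) = 0.9095 for both roots.
Moduli of all roots: 0.9095, 0.9095.
All moduli strictly greater than 1? No.
Verdict: Not invertible.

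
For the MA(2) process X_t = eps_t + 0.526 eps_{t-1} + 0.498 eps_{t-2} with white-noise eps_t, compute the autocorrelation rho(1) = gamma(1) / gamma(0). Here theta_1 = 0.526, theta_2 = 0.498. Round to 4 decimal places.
\rho(1) = 0.5168

For an MA(q) process with theta_0 = 1, the autocovariance is
  gamma(k) = sigma^2 * sum_{i=0..q-k} theta_i * theta_{i+k},
and rho(k) = gamma(k) / gamma(0). Sigma^2 cancels.
  numerator   = (1)*(0.526) + (0.526)*(0.498) = 0.787948.
  denominator = (1)^2 + (0.526)^2 + (0.498)^2 = 1.52468.
  rho(1) = 0.787948 / 1.52468 = 0.5168.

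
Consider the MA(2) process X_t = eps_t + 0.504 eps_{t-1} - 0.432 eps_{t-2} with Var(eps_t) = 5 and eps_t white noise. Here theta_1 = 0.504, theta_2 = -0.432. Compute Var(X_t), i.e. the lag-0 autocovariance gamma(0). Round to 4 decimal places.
\gamma(0) = 7.2032

For an MA(q) process X_t = eps_t + sum_i theta_i eps_{t-i} with
Var(eps_t) = sigma^2, the variance is
  gamma(0) = sigma^2 * (1 + sum_i theta_i^2).
  sum_i theta_i^2 = (0.504)^2 + (-0.432)^2 = 0.254016 + 0.186624 = 0.44064.
  gamma(0) = 5 * (1 + 0.44064) = 5 * 1.44064 = 7.2032.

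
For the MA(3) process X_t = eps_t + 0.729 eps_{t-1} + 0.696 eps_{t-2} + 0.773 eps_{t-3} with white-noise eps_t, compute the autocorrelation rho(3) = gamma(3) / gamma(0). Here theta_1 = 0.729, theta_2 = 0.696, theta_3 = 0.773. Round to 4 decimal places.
\rho(3) = 0.2958

For an MA(q) process with theta_0 = 1, the autocovariance is
  gamma(k) = sigma^2 * sum_{i=0..q-k} theta_i * theta_{i+k},
and rho(k) = gamma(k) / gamma(0). Sigma^2 cancels.
  numerator   = (1)*(0.773) = 0.773.
  denominator = (1)^2 + (0.729)^2 + (0.696)^2 + (0.773)^2 = 2.613386.
  rho(3) = 0.773 / 2.613386 = 0.2958.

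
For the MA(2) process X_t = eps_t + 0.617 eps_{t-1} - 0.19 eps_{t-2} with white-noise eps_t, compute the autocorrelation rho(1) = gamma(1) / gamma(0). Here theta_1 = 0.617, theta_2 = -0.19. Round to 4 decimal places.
\rho(1) = 0.3527

For an MA(q) process with theta_0 = 1, the autocovariance is
  gamma(k) = sigma^2 * sum_{i=0..q-k} theta_i * theta_{i+k},
and rho(k) = gamma(k) / gamma(0). Sigma^2 cancels.
  numerator   = (1)*(0.617) + (0.617)*(-0.19) = 0.49977.
  denominator = (1)^2 + (0.617)^2 + (-0.19)^2 = 1.416789.
  rho(1) = 0.49977 / 1.416789 = 0.3527.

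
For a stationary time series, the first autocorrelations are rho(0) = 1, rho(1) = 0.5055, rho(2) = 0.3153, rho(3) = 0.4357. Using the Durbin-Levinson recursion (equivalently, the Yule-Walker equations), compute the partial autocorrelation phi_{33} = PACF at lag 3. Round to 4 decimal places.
\phi_{33} = 0.3360

The PACF at lag k is phi_{kk}, the last component of the solution
to the Yule-Walker system G_k phi = r_k where
  (G_k)_{ij} = rho(|i - j|), (r_k)_i = rho(i), i,j = 1..k.
Equivalently, Durbin-Levinson gives phi_{kk} iteratively:
  phi_{11} = rho(1)
  phi_{kk} = [rho(k) - sum_{j=1..k-1} phi_{k-1,j} rho(k-j)]
            / [1 - sum_{j=1..k-1} phi_{k-1,j} rho(j)],
  phi_{k,j} = phi_{k-1,j} - phi_{kk} phi_{k-1,k-j},  j = 1..k-1.
Step k = 1:
  phi_11 = rho(1) = 0.5055.
Step k = 2:
  phi_22 = [rho(2) - phi_11 rho(1)] / [1 - phi_11 rho(1)] = [0.3153 - (0.5055)(0.5055)] / [1 - (0.5055)(0.5055)]
         = 0.05976975 / 0.74446975 = 0.080285.
  Update: phi_21 = phi_11 - phi_22 phi_11 = 0.5055 - (0.080285)(0.5055) = 0.464916.
Step k = 3:
  phi_33 = [rho(3) - phi_21 rho(2) - phi_22 rho(1)] / [1 - phi_21 rho(1) - phi_22 rho(2)]
    numerator   = 0.4357 - (0.464916)(0.3153) - (0.080285)(0.5055) = 0.24852794
    denominator = 1 - (0.464916)(0.5055) - (0.080285)(0.3153) = 0.73967114
  phi_33 = 0.24852794 / 0.73967114 = 0.336.
Therefore phi_{33} = 0.3360.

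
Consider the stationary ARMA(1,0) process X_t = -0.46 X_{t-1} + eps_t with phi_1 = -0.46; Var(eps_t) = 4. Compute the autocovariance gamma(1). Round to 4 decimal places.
\gamma(1) = -2.3338

Multiply the model equation by X_{t-k} and take expectations. With theta_0 = psi_0 = 1 and psi_j the MA(infinity) weights, this gives
  gamma(k) - sum_i phi_i gamma(k-i) = c_k,
  c_k = sigma^2 * sum_{j=k..q} theta_j psi_{j-k}   (c_k = 0 for k > q),
using gamma(-m) = gamma(m).
Pure AR (q = 0): c_0 = sigma^2 = 4, c_k = 0 for k >= 1.
Equations for k = 0 and k = 1 (AR order 1):
  gamma(0) = phi_1 gamma(1) + c_0
  gamma(1) = phi_1 gamma(0) + c_1
Substituting the second into the first: gamma(0) (1 - phi_1^2) = c_0 + phi_1 c_1, so
  gamma(0) = c_0 / (1 - phi_1^2) = 4 / (1 - (-0.46)^2) = 4 / 0.7884 = 5.073567.
  gamma(1) = phi_1 gamma(0) = (-0.46)(5.073567) = -2.333841.
Therefore gamma(1) = -2.3338 (to 4 decimal places).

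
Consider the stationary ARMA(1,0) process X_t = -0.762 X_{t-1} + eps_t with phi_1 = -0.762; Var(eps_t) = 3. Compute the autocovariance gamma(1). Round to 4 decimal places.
\gamma(1) = -5.4512

Multiply the model equation by X_{t-k} and take expectations. With theta_0 = psi_0 = 1 and psi_j the MA(infinity) weights, this gives
  gamma(k) - sum_i phi_i gamma(k-i) = c_k,
  c_k = sigma^2 * sum_{j=k..q} theta_j psi_{j-k}   (c_k = 0 for k > q),
using gamma(-m) = gamma(m).
Pure AR (q = 0): c_0 = sigma^2 = 3, c_k = 0 for k >= 1.
Equations for k = 0 and k = 1 (AR order 1):
  gamma(0) = phi_1 gamma(1) + c_0
  gamma(1) = phi_1 gamma(0) + c_1
Substituting the second into the first: gamma(0) (1 - phi_1^2) = c_0 + phi_1 c_1, so
  gamma(0) = c_0 / (1 - phi_1^2) = 3 / (1 - (-0.762)^2) = 3 / 0.419356 = 7.153826.
  gamma(1) = phi_1 gamma(0) = (-0.762)(7.153826) = -5.451216.
Therefore gamma(1) = -5.4512 (to 4 decimal places).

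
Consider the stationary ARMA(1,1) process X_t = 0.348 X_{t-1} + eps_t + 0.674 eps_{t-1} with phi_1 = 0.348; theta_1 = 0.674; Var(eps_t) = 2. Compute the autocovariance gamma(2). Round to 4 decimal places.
\gamma(2) = 0.9992

Multiply the model equation by X_{t-k} and take expectations. With theta_0 = psi_0 = 1 and psi_j the MA(infinity) weights, this gives
  gamma(k) - sum_i phi_i gamma(k-i) = c_k,
  c_k = sigma^2 * sum_{j=k..q} theta_j psi_{j-k}   (c_k = 0 for k > q),
using gamma(-m) = gamma(m).
psi-weights needed (psi_j = theta_j + sum_i phi_i psi_{j-i}):
  psi_1 = theta_1 + phi_1 = 0.674 + (0.348) = 1.022
Right-hand sides:
  c_0 = sigma^2 (1 + theta_1 psi_1) = 2 * (1 + (0.674)(1.022)) = 2 * 1.688828 = 3.377656
  c_1 = sigma^2 theta_1 = 2 * (0.674) = 1.348
  c_2 = 0
Equations for k = 0 and k = 1 (AR order 1):
  gamma(0) = phi_1 gamma(1) + c_0
  gamma(1) = phi_1 gamma(0) + c_1
Substituting the second into the first: gamma(0) (1 - phi_1^2) = c_0 + phi_1 c_1, so
  gamma(0) = (c_0 + phi_1 c_1) / (1 - phi_1^2) = (3.377656 + (0.348)(1.348)) / (1 - (0.348)^2) = 3.84676 / 0.878896 = 4.376809.
  gamma(1) = phi_1 gamma(0) + c_1 = (0.348)(4.376809) + (1.348) = 2.87113.
For k = 2 (> q): gamma(2) = phi_1 gamma(1) = (0.348)(2.87113) = 0.999153.
Therefore gamma(2) = 0.9992 (to 4 decimal places).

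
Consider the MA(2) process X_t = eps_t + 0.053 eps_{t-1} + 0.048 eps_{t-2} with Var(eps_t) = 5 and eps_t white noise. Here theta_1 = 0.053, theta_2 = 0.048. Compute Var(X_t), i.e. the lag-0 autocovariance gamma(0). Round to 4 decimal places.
\gamma(0) = 5.0256

For an MA(q) process X_t = eps_t + sum_i theta_i eps_{t-i} with
Var(eps_t) = sigma^2, the variance is
  gamma(0) = sigma^2 * (1 + sum_i theta_i^2).
  sum_i theta_i^2 = (0.053)^2 + (0.048)^2 = 0.002809 + 0.002304 = 0.005113.
  gamma(0) = 5 * (1 + 0.005113) = 5 * 1.005113 = 5.025565, which rounds to 5.0256.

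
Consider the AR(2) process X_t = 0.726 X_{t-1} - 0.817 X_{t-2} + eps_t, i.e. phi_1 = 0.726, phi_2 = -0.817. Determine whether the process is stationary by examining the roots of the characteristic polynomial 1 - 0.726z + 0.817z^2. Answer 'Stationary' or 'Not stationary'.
\text{Stationary}

The AR(p) characteristic polynomial is P(z) = 1 - 0.726z + 0.817z^2.
Stationarity requires all roots to lie outside the unit circle, i.e. |z| > 1 for every root.
Set 1 + (-0.726) z + (0.817) z^2 = 0, i.e. a z^2 + b z + c = 0 with a = 0.817, b = -0.726, c = 1.
Discriminant D = b^2 - 4ac = (-0.726)^2 - 4*(0.817)*1 = 0.527076 - (3.268) = -2.740924.
D < 0, so the roots are the complex-conjugate pair z = (-b +/- i sqrt(-D)) / (2a) = 0.4443 +/- 1.0132i.
For a conjugate pair |z|^2 = z * conj(z) = (product of roots) = c/a = 1/(0.817) = 1.22399, so |z| = sqrt(1.22399) = 1.1063 for both roots.
Moduli of all roots: 1.1063, 1.1063.
All moduli strictly greater than 1? Yes.
Verdict: Stationary.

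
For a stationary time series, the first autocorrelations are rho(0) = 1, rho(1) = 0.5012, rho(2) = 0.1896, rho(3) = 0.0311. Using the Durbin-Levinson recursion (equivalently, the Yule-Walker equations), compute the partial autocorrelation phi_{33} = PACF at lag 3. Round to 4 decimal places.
\phi_{33} = -0.0410

The PACF at lag k is phi_{kk}, the last component of the solution
to the Yule-Walker system G_k phi = r_k where
  (G_k)_{ij} = rho(|i - j|), (r_k)_i = rho(i), i,j = 1..k.
Equivalently, Durbin-Levinson gives phi_{kk} iteratively:
  phi_{11} = rho(1)
  phi_{kk} = [rho(k) - sum_{j=1..k-1} phi_{k-1,j} rho(k-j)]
            / [1 - sum_{j=1..k-1} phi_{k-1,j} rho(j)],
  phi_{k,j} = phi_{k-1,j} - phi_{kk} phi_{k-1,k-j},  j = 1..k-1.
Step k = 1:
  phi_11 = rho(1) = 0.5012.
Step k = 2:
  phi_22 = [rho(2) - phi_11 rho(1)] / [1 - phi_11 rho(1)] = [0.1896 - (0.5012)(0.5012)] / [1 - (0.5012)(0.5012)]
         = -0.06160144 / 0.74879856 = -0.082267.
  Update: phi_21 = phi_11 - phi_22 phi_11 = 0.5012 - (-0.082267)(0.5012) = 0.542432.
Step k = 3:
  phi_33 = [rho(3) - phi_21 rho(2) - phi_22 rho(1)] / [1 - phi_21 rho(1) - phi_22 rho(2)]
    numerator   = 0.0311 - (0.542432)(0.1896) - (-0.082267)(0.5012) = -0.03051291
    denominator = 1 - (0.542432)(0.5012) - (-0.082267)(0.1896) = 0.74373079
  phi_33 = -0.03051291 / 0.74373079 = -0.041.
Therefore phi_{33} = -0.0410.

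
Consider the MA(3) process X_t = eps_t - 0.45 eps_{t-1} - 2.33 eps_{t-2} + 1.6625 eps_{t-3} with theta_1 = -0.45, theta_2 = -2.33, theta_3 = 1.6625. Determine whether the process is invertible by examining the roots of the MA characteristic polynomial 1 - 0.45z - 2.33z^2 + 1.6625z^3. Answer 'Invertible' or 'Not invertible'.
\text{Not invertible}

The MA(q) characteristic polynomial is P(z) = 1 - 0.45z - 2.33z^2 + 1.6625z^3.
Invertibility requires all roots to lie outside the unit circle, i.e. |z| > 1 for every root.
Degree 3: look for a simple real root z0 first, then factor out (1 - z/z0) and solve the remaining quadratic.
Testing z0 = 0.8: P(0.8) = 1 + (-0.45)(0.8) + (-2.33)(0.8)^2 + (1.6625)(0.8)^3
  = 1 + (-0.36) + (-1.4912) + (0.8512) = 0.  So z_0 = 0.8 is a root, |z_0| = 0.8.
Divide out the factor (1 - 1.25 z) = (1 - z/z0) (since 1/z0 = 1.25):
  P(z) = (1 - 1.25 z)(1 + (0.8) z + (-1.33) z^2)
  [check: z-coef 0.8 - (1.25) = -0.45; z^2-coef -1.33 - (1.25)(0.8) = -2.33; z^3-coef -(1.25)(-1.33) = 1.6625.]
Remaining roots from the quadratic factor 1 + (0.8) z + (-1.33) z^2:
  Set 1 + (0.8) z + (-1.33) z^2 = 0, i.e. a z^2 + b z + c = 0 with a = -1.33, b = 0.8, c = 1.
  Discriminant D = b^2 - 4ac = (0.8)^2 - 4*(-1.33)*1 = 0.64 - (-5.32) = 5.96.
  D >= 0, so the roots are real: z = (-b +/- sqrt(D)) / (2a) = (-0.8 +/- 2.441311) / (-2.66).
    z_1 = (-0.8 + 2.441311) / (-2.66) = -0.617,   |z_1| = 0.617.
    z_2 = (-0.8 - 2.441311) / (-2.66) = 1.2185,   |z_2| = 1.2185.
Moduli of all roots: 0.8000, 0.6170, 1.2185.
All moduli strictly greater than 1? No.
Verdict: Not invertible.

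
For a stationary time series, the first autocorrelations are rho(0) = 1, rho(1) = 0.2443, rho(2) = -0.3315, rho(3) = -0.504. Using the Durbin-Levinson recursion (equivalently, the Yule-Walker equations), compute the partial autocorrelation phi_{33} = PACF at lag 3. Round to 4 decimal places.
\phi_{33} = -0.3700

The PACF at lag k is phi_{kk}, the last component of the solution
to the Yule-Walker system G_k phi = r_k where
  (G_k)_{ij} = rho(|i - j|), (r_k)_i = rho(i), i,j = 1..k.
Equivalently, Durbin-Levinson gives phi_{kk} iteratively:
  phi_{11} = rho(1)
  phi_{kk} = [rho(k) - sum_{j=1..k-1} phi_{k-1,j} rho(k-j)]
            / [1 - sum_{j=1..k-1} phi_{k-1,j} rho(j)],
  phi_{k,j} = phi_{k-1,j} - phi_{kk} phi_{k-1,k-j},  j = 1..k-1.
Step k = 1:
  phi_11 = rho(1) = 0.2443.
Step k = 2:
  phi_22 = [rho(2) - phi_11 rho(1)] / [1 - phi_11 rho(1)] = [-0.3315 - (0.2443)(0.2443)] / [1 - (0.2443)(0.2443)]
         = -0.39118249 / 0.94031751 = -0.416011.
  Update: phi_21 = phi_11 - phi_22 phi_11 = 0.2443 - (-0.416011)(0.2443) = 0.345932.
Step k = 3:
  phi_33 = [rho(3) - phi_21 rho(2) - phi_22 rho(1)] / [1 - phi_21 rho(1) - phi_22 rho(2)]
    numerator   = -0.504 - (0.345932)(-0.3315) - (-0.416011)(0.2443) = -0.2876922
    denominator = 1 - (0.345932)(0.2443) - (-0.416011)(-0.3315) = 0.77758127
  phi_33 = -0.2876922 / 0.77758127 = -0.37.
Therefore phi_{33} = -0.3700.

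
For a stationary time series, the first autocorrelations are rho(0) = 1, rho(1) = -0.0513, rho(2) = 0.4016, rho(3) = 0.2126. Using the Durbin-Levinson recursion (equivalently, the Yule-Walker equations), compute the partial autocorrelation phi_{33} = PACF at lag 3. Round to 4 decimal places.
\phi_{33} = 0.2930

The PACF at lag k is phi_{kk}, the last component of the solution
to the Yule-Walker system G_k phi = r_k where
  (G_k)_{ij} = rho(|i - j|), (r_k)_i = rho(i), i,j = 1..k.
Equivalently, Durbin-Levinson gives phi_{kk} iteratively:
  phi_{11} = rho(1)
  phi_{kk} = [rho(k) - sum_{j=1..k-1} phi_{k-1,j} rho(k-j)]
            / [1 - sum_{j=1..k-1} phi_{k-1,j} rho(j)],
  phi_{k,j} = phi_{k-1,j} - phi_{kk} phi_{k-1,k-j},  j = 1..k-1.
Step k = 1:
  phi_11 = rho(1) = -0.0513.
Step k = 2:
  phi_22 = [rho(2) - phi_11 rho(1)] / [1 - phi_11 rho(1)] = [0.4016 - (-0.0513)(-0.0513)] / [1 - (-0.0513)(-0.0513)]
         = 0.39896831 / 0.99736831 = 0.400021.
  Update: phi_21 = phi_11 - phi_22 phi_11 = -0.0513 - (0.400021)(-0.0513) = -0.030779.
Step k = 3:
  phi_33 = [rho(3) - phi_21 rho(2) - phi_22 rho(1)] / [1 - phi_21 rho(1) - phi_22 rho(2)]
    numerator   = 0.2126 - (-0.030779)(0.4016) - (0.400021)(-0.0513) = 0.24548189
    denominator = 1 - (-0.030779)(-0.0513) - (0.400021)(0.4016) = 0.83777259
  phi_33 = 0.24548189 / 0.83777259 = 0.293.
Therefore phi_{33} = 0.2930.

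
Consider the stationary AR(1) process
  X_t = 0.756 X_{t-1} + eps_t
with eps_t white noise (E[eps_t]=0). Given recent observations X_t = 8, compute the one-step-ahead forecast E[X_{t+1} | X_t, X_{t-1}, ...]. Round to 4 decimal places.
E[X_{t+1} \mid \mathcal F_t] = 6.0480

For an AR(p) model X_t = c + sum_i phi_i X_{t-i} + eps_t, the
one-step-ahead conditional mean is
  E[X_{t+1} | X_t, ...] = c + sum_i phi_i X_{t+1-i}.
Substitute known values:
  E[X_{t+1} | ...] = (0.756) * (8)
                   = 6.0480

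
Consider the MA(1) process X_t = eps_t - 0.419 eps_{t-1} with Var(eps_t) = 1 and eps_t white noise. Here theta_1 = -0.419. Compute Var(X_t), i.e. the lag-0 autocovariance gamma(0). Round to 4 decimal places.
\gamma(0) = 1.1756

For an MA(q) process X_t = eps_t + sum_i theta_i eps_{t-i} with
Var(eps_t) = sigma^2, the variance is
  gamma(0) = sigma^2 * (1 + sum_i theta_i^2).
  sum_i theta_i^2 = (-0.419)^2 = 0.175561.
  gamma(0) = 1 * (1 + 0.175561) = 1 * 1.175561 = 1.175561, which rounds to 1.1756.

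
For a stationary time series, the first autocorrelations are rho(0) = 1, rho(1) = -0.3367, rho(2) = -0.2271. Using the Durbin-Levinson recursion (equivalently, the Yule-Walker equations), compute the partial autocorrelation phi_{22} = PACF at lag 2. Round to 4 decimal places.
\phi_{22} = -0.3840

The PACF at lag k is phi_{kk}, the last component of the solution
to the Yule-Walker system G_k phi = r_k where
  (G_k)_{ij} = rho(|i - j|), (r_k)_i = rho(i), i,j = 1..k.
Equivalently, Durbin-Levinson gives phi_{kk} iteratively:
  phi_{11} = rho(1)
  phi_{kk} = [rho(k) - sum_{j=1..k-1} phi_{k-1,j} rho(k-j)]
            / [1 - sum_{j=1..k-1} phi_{k-1,j} rho(j)],
  phi_{k,j} = phi_{k-1,j} - phi_{kk} phi_{k-1,k-j},  j = 1..k-1.
Step k = 1:
  phi_11 = rho(1) = -0.3367.
Step k = 2:
  phi_22 = [rho(2) - phi_11 rho(1)] / [1 - phi_11 rho(1)] = [-0.2271 - (-0.3367)(-0.3367)] / [1 - (-0.3367)(-0.3367)]
         = -0.34046689 / 0.88663311 = -0.384.
Therefore phi_{22} = -0.3840.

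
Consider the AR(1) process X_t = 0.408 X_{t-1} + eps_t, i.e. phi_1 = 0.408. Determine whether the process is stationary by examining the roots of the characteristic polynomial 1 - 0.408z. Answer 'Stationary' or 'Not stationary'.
\text{Stationary}

The AR(p) characteristic polynomial is P(z) = 1 - 0.408z.
Stationarity requires all roots to lie outside the unit circle, i.e. |z| > 1 for every root.
This is linear in z: 1 + (-0.408) z = 0  =>  z = -1/(-0.408) = 2.45098,  |z| = 2.45098.
Moduli of all roots: 2.4510.
All moduli strictly greater than 1? Yes.
Verdict: Stationary.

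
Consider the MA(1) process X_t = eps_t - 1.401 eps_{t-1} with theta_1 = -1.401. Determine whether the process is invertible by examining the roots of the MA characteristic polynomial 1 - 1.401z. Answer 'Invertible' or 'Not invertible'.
\text{Not invertible}

The MA(q) characteristic polynomial is P(z) = 1 - 1.401z.
Invertibility requires all roots to lie outside the unit circle, i.e. |z| > 1 for every root.
This is linear in z: 1 + (-1.401) z = 0  =>  z = -1/(-1.401) = 0.713776,  |z| = 0.713776.
Moduli of all roots: 0.7138.
All moduli strictly greater than 1? No.
Verdict: Not invertible.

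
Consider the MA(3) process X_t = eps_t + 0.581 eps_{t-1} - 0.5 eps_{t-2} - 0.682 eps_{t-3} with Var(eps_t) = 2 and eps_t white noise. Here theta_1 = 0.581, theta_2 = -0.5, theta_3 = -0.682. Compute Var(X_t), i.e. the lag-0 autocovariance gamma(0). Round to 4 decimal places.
\gamma(0) = 4.1054

For an MA(q) process X_t = eps_t + sum_i theta_i eps_{t-i} with
Var(eps_t) = sigma^2, the variance is
  gamma(0) = sigma^2 * (1 + sum_i theta_i^2).
  sum_i theta_i^2 = (0.581)^2 + (-0.5)^2 + (-0.682)^2 = 0.337561 + 0.25 + 0.465124 = 1.052685.
  gamma(0) = 2 * (1 + 1.052685) = 2 * 2.052685 = 4.10537, which rounds to 4.1054.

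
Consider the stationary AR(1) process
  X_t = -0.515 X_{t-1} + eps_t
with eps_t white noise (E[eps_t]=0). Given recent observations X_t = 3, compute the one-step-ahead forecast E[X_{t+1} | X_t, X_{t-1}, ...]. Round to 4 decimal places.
E[X_{t+1} \mid \mathcal F_t] = -1.5450

For an AR(p) model X_t = c + sum_i phi_i X_{t-i} + eps_t, the
one-step-ahead conditional mean is
  E[X_{t+1} | X_t, ...] = c + sum_i phi_i X_{t+1-i}.
Substitute known values:
  E[X_{t+1} | ...] = (-0.515) * (3)
                   = -1.5450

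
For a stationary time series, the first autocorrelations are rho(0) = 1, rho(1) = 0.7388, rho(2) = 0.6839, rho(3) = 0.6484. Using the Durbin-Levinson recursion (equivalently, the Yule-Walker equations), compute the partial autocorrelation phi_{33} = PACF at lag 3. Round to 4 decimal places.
\phi_{33} = 0.1750

The PACF at lag k is phi_{kk}, the last component of the solution
to the Yule-Walker system G_k phi = r_k where
  (G_k)_{ij} = rho(|i - j|), (r_k)_i = rho(i), i,j = 1..k.
Equivalently, Durbin-Levinson gives phi_{kk} iteratively:
  phi_{11} = rho(1)
  phi_{kk} = [rho(k) - sum_{j=1..k-1} phi_{k-1,j} rho(k-j)]
            / [1 - sum_{j=1..k-1} phi_{k-1,j} rho(j)],
  phi_{k,j} = phi_{k-1,j} - phi_{kk} phi_{k-1,k-j},  j = 1..k-1.
Step k = 1:
  phi_11 = rho(1) = 0.7388.
Step k = 2:
  phi_22 = [rho(2) - phi_11 rho(1)] / [1 - phi_11 rho(1)] = [0.6839 - (0.7388)(0.7388)] / [1 - (0.7388)(0.7388)]
         = 0.13807456 / 0.45417456 = 0.304012.
  Update: phi_21 = phi_11 - phi_22 phi_11 = 0.7388 - (0.304012)(0.7388) = 0.514196.
Step k = 3:
  phi_33 = [rho(3) - phi_21 rho(2) - phi_22 rho(1)] / [1 - phi_21 rho(1) - phi_22 rho(2)]
    numerator   = 0.6484 - (0.514196)(0.6839) - (0.304012)(0.7388) = 0.07213731
    denominator = 1 - (0.514196)(0.7388) - (0.304012)(0.6839) = 0.41219822
  phi_33 = 0.07213731 / 0.41219822 = 0.175.
Therefore phi_{33} = 0.1750.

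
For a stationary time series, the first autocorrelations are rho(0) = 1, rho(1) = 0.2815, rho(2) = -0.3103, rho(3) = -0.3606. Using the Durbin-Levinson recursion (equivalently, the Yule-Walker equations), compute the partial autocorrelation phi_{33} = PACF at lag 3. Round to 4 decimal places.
\phi_{33} = -0.1550

The PACF at lag k is phi_{kk}, the last component of the solution
to the Yule-Walker system G_k phi = r_k where
  (G_k)_{ij} = rho(|i - j|), (r_k)_i = rho(i), i,j = 1..k.
Equivalently, Durbin-Levinson gives phi_{kk} iteratively:
  phi_{11} = rho(1)
  phi_{kk} = [rho(k) - sum_{j=1..k-1} phi_{k-1,j} rho(k-j)]
            / [1 - sum_{j=1..k-1} phi_{k-1,j} rho(j)],
  phi_{k,j} = phi_{k-1,j} - phi_{kk} phi_{k-1,k-j},  j = 1..k-1.
Step k = 1:
  phi_11 = rho(1) = 0.2815.
Step k = 2:
  phi_22 = [rho(2) - phi_11 rho(1)] / [1 - phi_11 rho(1)] = [-0.3103 - (0.2815)(0.2815)] / [1 - (0.2815)(0.2815)]
         = -0.38954225 / 0.92075775 = -0.423067.
  Update: phi_21 = phi_11 - phi_22 phi_11 = 0.2815 - (-0.423067)(0.2815) = 0.400593.
Step k = 3:
  phi_33 = [rho(3) - phi_21 rho(2) - phi_22 rho(1)] / [1 - phi_21 rho(1) - phi_22 rho(2)]
    numerator   = -0.3606 - (0.400593)(-0.3103) - (-0.423067)(0.2815) = -0.11720251
    denominator = 1 - (0.400593)(0.2815) - (-0.423067)(-0.3103) = 0.75595527
  phi_33 = -0.11720251 / 0.75595527 = -0.155.
Therefore phi_{33} = -0.1550.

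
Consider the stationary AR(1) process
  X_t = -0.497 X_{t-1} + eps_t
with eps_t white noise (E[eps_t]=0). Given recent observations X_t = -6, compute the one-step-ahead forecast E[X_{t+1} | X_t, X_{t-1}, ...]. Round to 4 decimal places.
E[X_{t+1} \mid \mathcal F_t] = 2.9820

For an AR(p) model X_t = c + sum_i phi_i X_{t-i} + eps_t, the
one-step-ahead conditional mean is
  E[X_{t+1} | X_t, ...] = c + sum_i phi_i X_{t+1-i}.
Substitute known values:
  E[X_{t+1} | ...] = (-0.497) * (-6)
                   = 2.9820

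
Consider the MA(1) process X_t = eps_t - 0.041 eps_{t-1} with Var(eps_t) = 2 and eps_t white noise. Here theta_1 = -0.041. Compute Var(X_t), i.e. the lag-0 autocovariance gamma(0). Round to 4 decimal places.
\gamma(0) = 2.0034

For an MA(q) process X_t = eps_t + sum_i theta_i eps_{t-i} with
Var(eps_t) = sigma^2, the variance is
  gamma(0) = sigma^2 * (1 + sum_i theta_i^2).
  sum_i theta_i^2 = (-0.041)^2 = 0.001681.
  gamma(0) = 2 * (1 + 0.001681) = 2 * 1.001681 = 2.003362, which rounds to 2.0034.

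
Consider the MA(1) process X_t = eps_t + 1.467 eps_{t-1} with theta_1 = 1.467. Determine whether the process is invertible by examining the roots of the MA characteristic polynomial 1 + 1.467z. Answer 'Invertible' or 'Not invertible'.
\text{Not invertible}

The MA(q) characteristic polynomial is P(z) = 1 + 1.467z.
Invertibility requires all roots to lie outside the unit circle, i.e. |z| > 1 for every root.
This is linear in z: 1 + (1.467) z = 0  =>  z = -1/(1.467) = -0.681663,  |z| = 0.681663.
Moduli of all roots: 0.6817.
All moduli strictly greater than 1? No.
Verdict: Not invertible.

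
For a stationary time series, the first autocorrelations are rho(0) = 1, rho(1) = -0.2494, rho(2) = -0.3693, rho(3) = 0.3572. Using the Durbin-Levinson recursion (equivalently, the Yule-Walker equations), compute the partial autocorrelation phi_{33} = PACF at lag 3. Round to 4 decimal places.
\phi_{33} = 0.1460

The PACF at lag k is phi_{kk}, the last component of the solution
to the Yule-Walker system G_k phi = r_k where
  (G_k)_{ij} = rho(|i - j|), (r_k)_i = rho(i), i,j = 1..k.
Equivalently, Durbin-Levinson gives phi_{kk} iteratively:
  phi_{11} = rho(1)
  phi_{kk} = [rho(k) - sum_{j=1..k-1} phi_{k-1,j} rho(k-j)]
            / [1 - sum_{j=1..k-1} phi_{k-1,j} rho(j)],
  phi_{k,j} = phi_{k-1,j} - phi_{kk} phi_{k-1,k-j},  j = 1..k-1.
Step k = 1:
  phi_11 = rho(1) = -0.2494.
Step k = 2:
  phi_22 = [rho(2) - phi_11 rho(1)] / [1 - phi_11 rho(1)] = [-0.3693 - (-0.2494)(-0.2494)] / [1 - (-0.2494)(-0.2494)]
         = -0.43150036 / 0.93779964 = -0.46012.
  Update: phi_21 = phi_11 - phi_22 phi_11 = -0.2494 - (-0.46012)(-0.2494) = -0.364154.
Step k = 3:
  phi_33 = [rho(3) - phi_21 rho(2) - phi_22 rho(1)] / [1 - phi_21 rho(1) - phi_22 rho(2)]
    numerator   = 0.3572 - (-0.364154)(-0.3693) - (-0.46012)(-0.2494) = 0.10796403
    denominator = 1 - (-0.364154)(-0.2494) - (-0.46012)(-0.3693) = 0.7392577
  phi_33 = 0.10796403 / 0.7392577 = 0.146.
Therefore phi_{33} = 0.1460.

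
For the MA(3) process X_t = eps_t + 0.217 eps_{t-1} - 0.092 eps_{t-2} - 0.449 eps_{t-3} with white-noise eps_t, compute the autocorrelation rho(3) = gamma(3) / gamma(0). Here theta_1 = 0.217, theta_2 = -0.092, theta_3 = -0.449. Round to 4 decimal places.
\rho(3) = -0.3572

For an MA(q) process with theta_0 = 1, the autocovariance is
  gamma(k) = sigma^2 * sum_{i=0..q-k} theta_i * theta_{i+k},
and rho(k) = gamma(k) / gamma(0). Sigma^2 cancels.
  numerator   = (1)*(-0.449) = -0.449.
  denominator = (1)^2 + (0.217)^2 + (-0.092)^2 + (-0.449)^2 = 1.257154.
  rho(3) = -0.449 / 1.257154 = -0.3572.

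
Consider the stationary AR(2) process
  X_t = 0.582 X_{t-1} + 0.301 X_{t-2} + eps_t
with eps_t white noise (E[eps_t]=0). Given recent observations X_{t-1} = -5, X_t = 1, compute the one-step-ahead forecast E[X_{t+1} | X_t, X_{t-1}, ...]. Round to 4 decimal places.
E[X_{t+1} \mid \mathcal F_t] = -0.9230

For an AR(p) model X_t = c + sum_i phi_i X_{t-i} + eps_t, the
one-step-ahead conditional mean is
  E[X_{t+1} | X_t, ...] = c + sum_i phi_i X_{t+1-i}.
Substitute known values:
  E[X_{t+1} | ...] = (0.582) * (1) + (0.301) * (-5)
                   = -0.9230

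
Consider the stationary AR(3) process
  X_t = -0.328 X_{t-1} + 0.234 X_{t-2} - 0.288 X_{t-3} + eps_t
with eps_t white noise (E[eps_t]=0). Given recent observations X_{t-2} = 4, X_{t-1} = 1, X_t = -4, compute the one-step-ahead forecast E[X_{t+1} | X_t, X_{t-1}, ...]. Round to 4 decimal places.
E[X_{t+1} \mid \mathcal F_t] = 0.3940

For an AR(p) model X_t = c + sum_i phi_i X_{t-i} + eps_t, the
one-step-ahead conditional mean is
  E[X_{t+1} | X_t, ...] = c + sum_i phi_i X_{t+1-i}.
Substitute known values:
  E[X_{t+1} | ...] = (-0.328) * (-4) + (0.234) * (1) + (-0.288) * (4)
                   = 0.3940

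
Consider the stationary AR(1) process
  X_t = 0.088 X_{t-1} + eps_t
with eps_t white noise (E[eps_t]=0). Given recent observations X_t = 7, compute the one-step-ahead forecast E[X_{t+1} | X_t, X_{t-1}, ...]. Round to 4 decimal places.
E[X_{t+1} \mid \mathcal F_t] = 0.6160

For an AR(p) model X_t = c + sum_i phi_i X_{t-i} + eps_t, the
one-step-ahead conditional mean is
  E[X_{t+1} | X_t, ...] = c + sum_i phi_i X_{t+1-i}.
Substitute known values:
  E[X_{t+1} | ...] = (0.088) * (7)
                   = 0.6160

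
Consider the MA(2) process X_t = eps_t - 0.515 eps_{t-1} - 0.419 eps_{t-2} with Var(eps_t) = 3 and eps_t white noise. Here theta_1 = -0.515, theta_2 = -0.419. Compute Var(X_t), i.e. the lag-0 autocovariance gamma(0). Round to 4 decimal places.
\gamma(0) = 4.3224

For an MA(q) process X_t = eps_t + sum_i theta_i eps_{t-i} with
Var(eps_t) = sigma^2, the variance is
  gamma(0) = sigma^2 * (1 + sum_i theta_i^2).
  sum_i theta_i^2 = (-0.515)^2 + (-0.419)^2 = 0.265225 + 0.175561 = 0.440786.
  gamma(0) = 3 * (1 + 0.440786) = 3 * 1.440786 = 4.322358, which rounds to 4.3224.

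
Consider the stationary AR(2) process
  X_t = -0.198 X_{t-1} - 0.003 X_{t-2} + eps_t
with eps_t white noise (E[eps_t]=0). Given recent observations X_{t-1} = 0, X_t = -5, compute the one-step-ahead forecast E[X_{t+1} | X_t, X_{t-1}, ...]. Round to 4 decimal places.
E[X_{t+1} \mid \mathcal F_t] = 0.9900

For an AR(p) model X_t = c + sum_i phi_i X_{t-i} + eps_t, the
one-step-ahead conditional mean is
  E[X_{t+1} | X_t, ...] = c + sum_i phi_i X_{t+1-i}.
Substitute known values:
  E[X_{t+1} | ...] = (-0.198) * (-5) + (-0.003) * (0)
                   = 0.9900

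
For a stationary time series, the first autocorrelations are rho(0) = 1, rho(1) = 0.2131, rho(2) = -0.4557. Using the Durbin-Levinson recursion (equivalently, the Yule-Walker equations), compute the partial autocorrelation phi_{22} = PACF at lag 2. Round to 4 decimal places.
\phi_{22} = -0.5250

The PACF at lag k is phi_{kk}, the last component of the solution
to the Yule-Walker system G_k phi = r_k where
  (G_k)_{ij} = rho(|i - j|), (r_k)_i = rho(i), i,j = 1..k.
Equivalently, Durbin-Levinson gives phi_{kk} iteratively:
  phi_{11} = rho(1)
  phi_{kk} = [rho(k) - sum_{j=1..k-1} phi_{k-1,j} rho(k-j)]
            / [1 - sum_{j=1..k-1} phi_{k-1,j} rho(j)],
  phi_{k,j} = phi_{k-1,j} - phi_{kk} phi_{k-1,k-j},  j = 1..k-1.
Step k = 1:
  phi_11 = rho(1) = 0.2131.
Step k = 2:
  phi_22 = [rho(2) - phi_11 rho(1)] / [1 - phi_11 rho(1)] = [-0.4557 - (0.2131)(0.2131)] / [1 - (0.2131)(0.2131)]
         = -0.50111161 / 0.95458839 = -0.525.
Therefore phi_{22} = -0.5250.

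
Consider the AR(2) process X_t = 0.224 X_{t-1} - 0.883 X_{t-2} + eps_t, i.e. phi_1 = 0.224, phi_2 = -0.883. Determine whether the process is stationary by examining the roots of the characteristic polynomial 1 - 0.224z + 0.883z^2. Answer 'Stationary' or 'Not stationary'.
\text{Stationary}

The AR(p) characteristic polynomial is P(z) = 1 - 0.224z + 0.883z^2.
Stationarity requires all roots to lie outside the unit circle, i.e. |z| > 1 for every root.
Set 1 + (-0.224) z + (0.883) z^2 = 0, i.e. a z^2 + b z + c = 0 with a = 0.883, b = -0.224, c = 1.
Discriminant D = b^2 - 4ac = (-0.224)^2 - 4*(0.883)*1 = 0.050176 - (3.532) = -3.481824.
D < 0, so the roots are the complex-conjugate pair z = (-b +/- i sqrt(-D)) / (2a) = 0.1268 +/- 1.0566i.
For a conjugate pair |z|^2 = z * conj(z) = (product of roots) = c/a = 1/(0.883) = 1.132503, so |z| = sqrt(1.132503) = 1.0642 for both roots.
Moduli of all roots: 1.0642, 1.0642.
All moduli strictly greater than 1? Yes.
Verdict: Stationary.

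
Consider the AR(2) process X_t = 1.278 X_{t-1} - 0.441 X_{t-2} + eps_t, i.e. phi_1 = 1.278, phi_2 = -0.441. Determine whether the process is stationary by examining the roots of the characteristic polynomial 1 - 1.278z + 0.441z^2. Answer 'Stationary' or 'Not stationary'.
\text{Stationary}

The AR(p) characteristic polynomial is P(z) = 1 - 1.278z + 0.441z^2.
Stationarity requires all roots to lie outside the unit circle, i.e. |z| > 1 for every root.
Set 1 + (-1.278) z + (0.441) z^2 = 0, i.e. a z^2 + b z + c = 0 with a = 0.441, b = -1.278, c = 1.
Discriminant D = b^2 - 4ac = (-1.278)^2 - 4*(0.441)*1 = 1.633284 - (1.764) = -0.130716.
D < 0, so the roots are the complex-conjugate pair z = (-b +/- i sqrt(-D)) / (2a) = 1.449 +/- 0.4099i.
For a conjugate pair |z|^2 = z * conj(z) = (product of roots) = c/a = 1/(0.441) = 2.267574, so |z| = sqrt(2.267574) = 1.5058 for both roots.
Moduli of all roots: 1.5058, 1.5058.
All moduli strictly greater than 1? Yes.
Verdict: Stationary.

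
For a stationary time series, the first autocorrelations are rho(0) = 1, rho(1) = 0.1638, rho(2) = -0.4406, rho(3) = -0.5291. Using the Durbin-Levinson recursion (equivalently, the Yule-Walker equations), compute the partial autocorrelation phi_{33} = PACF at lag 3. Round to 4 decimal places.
\phi_{33} = -0.4589

The PACF at lag k is phi_{kk}, the last component of the solution
to the Yule-Walker system G_k phi = r_k where
  (G_k)_{ij} = rho(|i - j|), (r_k)_i = rho(i), i,j = 1..k.
Equivalently, Durbin-Levinson gives phi_{kk} iteratively:
  phi_{11} = rho(1)
  phi_{kk} = [rho(k) - sum_{j=1..k-1} phi_{k-1,j} rho(k-j)]
            / [1 - sum_{j=1..k-1} phi_{k-1,j} rho(j)],
  phi_{k,j} = phi_{k-1,j} - phi_{kk} phi_{k-1,k-j},  j = 1..k-1.
Step k = 1:
  phi_11 = rho(1) = 0.1638.
Step k = 2:
  phi_22 = [rho(2) - phi_11 rho(1)] / [1 - phi_11 rho(1)] = [-0.4406 - (0.1638)(0.1638)] / [1 - (0.1638)(0.1638)]
         = -0.46743044 / 0.97316956 = -0.480318.
  Update: phi_21 = phi_11 - phi_22 phi_11 = 0.1638 - (-0.480318)(0.1638) = 0.242476.
Step k = 3:
  phi_33 = [rho(3) - phi_21 rho(2) - phi_22 rho(1)] / [1 - phi_21 rho(1) - phi_22 rho(2)]
    numerator   = -0.5291 - (0.242476)(-0.4406) - (-0.480318)(0.1638) = -0.34358905
    denominator = 1 - (0.242476)(0.1638) - (-0.480318)(-0.4406) = 0.74865451
  phi_33 = -0.34358905 / 0.74865451 = -0.4589.
Therefore phi_{33} = -0.4589.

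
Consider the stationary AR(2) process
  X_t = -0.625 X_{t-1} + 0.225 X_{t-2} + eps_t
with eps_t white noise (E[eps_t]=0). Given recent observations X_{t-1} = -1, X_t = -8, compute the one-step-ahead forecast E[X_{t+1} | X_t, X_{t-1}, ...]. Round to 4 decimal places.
E[X_{t+1} \mid \mathcal F_t] = 4.7750

For an AR(p) model X_t = c + sum_i phi_i X_{t-i} + eps_t, the
one-step-ahead conditional mean is
  E[X_{t+1} | X_t, ...] = c + sum_i phi_i X_{t+1-i}.
Substitute known values:
  E[X_{t+1} | ...] = (-0.625) * (-8) + (0.225) * (-1)
                   = 4.7750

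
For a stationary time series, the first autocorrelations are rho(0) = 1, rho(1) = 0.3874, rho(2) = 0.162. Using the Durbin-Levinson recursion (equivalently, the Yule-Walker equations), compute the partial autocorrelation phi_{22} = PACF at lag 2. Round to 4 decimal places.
\phi_{22} = 0.0140

The PACF at lag k is phi_{kk}, the last component of the solution
to the Yule-Walker system G_k phi = r_k where
  (G_k)_{ij} = rho(|i - j|), (r_k)_i = rho(i), i,j = 1..k.
Equivalently, Durbin-Levinson gives phi_{kk} iteratively:
  phi_{11} = rho(1)
  phi_{kk} = [rho(k) - sum_{j=1..k-1} phi_{k-1,j} rho(k-j)]
            / [1 - sum_{j=1..k-1} phi_{k-1,j} rho(j)],
  phi_{k,j} = phi_{k-1,j} - phi_{kk} phi_{k-1,k-j},  j = 1..k-1.
Step k = 1:
  phi_11 = rho(1) = 0.3874.
Step k = 2:
  phi_22 = [rho(2) - phi_11 rho(1)] / [1 - phi_11 rho(1)] = [0.162 - (0.3874)(0.3874)] / [1 - (0.3874)(0.3874)]
         = 0.01192124 / 0.84992124 = 0.014.
Therefore phi_{22} = 0.0140.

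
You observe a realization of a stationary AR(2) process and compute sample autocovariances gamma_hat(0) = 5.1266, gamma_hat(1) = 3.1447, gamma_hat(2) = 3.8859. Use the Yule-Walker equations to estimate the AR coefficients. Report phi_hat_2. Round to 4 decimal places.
\hat\phi_{2} = 0.6120

The Yule-Walker equations for an AR(p) process read, in matrix form,
  Gamma_p phi = r_p,   with   (Gamma_p)_{ij} = gamma(|i - j|),
                       (r_p)_i = gamma(i),   i,j = 1..p.
Substitute the sample gammas (Toeplitz matrix and right-hand side of size 2):
  Gamma_p = [[5.1266, 3.1447], [3.1447, 5.1266]]
  r_p     = [3.1447, 3.8859]
Written out:
  5.1266 phi_1 + 3.1447 phi_2 = 3.1447
  3.1447 phi_1 + 5.1266 phi_2 = 3.8859
Solve by Cramer's rule:
  det = gamma(0)^2 - gamma(1)^2 = (5.1266)^2 - (3.1447)^2 = 26.28202756 - 9.88913809 = 16.39288947
  phi_hat_1 = [gamma(1) gamma(0) - gamma(1) gamma(2)] / det = [(3.1447)(5.1266) - (3.1447)(3.8859)] / 16.39288947 = 3.90162929 / 16.39288947 = 0.238
  phi_hat_2 = [gamma(0) gamma(2) - gamma(1)^2] / det = [(5.1266)(3.8859) - (3.1447)^2] / 16.39288947 = 10.03231685 / 16.39288947 = 0.612
So phi_hat = [0.2380, 0.6120].
Therefore phi_hat_2 = 0.6120.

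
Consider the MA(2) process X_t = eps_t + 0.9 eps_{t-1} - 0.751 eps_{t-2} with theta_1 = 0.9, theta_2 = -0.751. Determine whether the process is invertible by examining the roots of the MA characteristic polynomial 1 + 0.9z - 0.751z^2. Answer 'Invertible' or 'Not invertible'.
\text{Not invertible}

The MA(q) characteristic polynomial is P(z) = 1 + 0.9z - 0.751z^2.
Invertibility requires all roots to lie outside the unit circle, i.e. |z| > 1 for every root.
Set 1 + (0.9) z + (-0.751) z^2 = 0, i.e. a z^2 + b z + c = 0 with a = -0.751, b = 0.9, c = 1.
Discriminant D = b^2 - 4ac = (0.9)^2 - 4*(-0.751)*1 = 0.81 - (-3.004) = 3.814.
D >= 0, so the roots are real: z = (-b +/- sqrt(D)) / (2a) = (-0.9 +/- 1.952946) / (-1.502).
  z_1 = (-0.9 + 1.952946) / (-1.502) = -0.701,   |z_1| = 0.701.
  z_2 = (-0.9 - 1.952946) / (-1.502) = 1.8994,   |z_2| = 1.8994.
Moduli of all roots: 0.7010, 1.8994.
All moduli strictly greater than 1? No.
Verdict: Not invertible.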